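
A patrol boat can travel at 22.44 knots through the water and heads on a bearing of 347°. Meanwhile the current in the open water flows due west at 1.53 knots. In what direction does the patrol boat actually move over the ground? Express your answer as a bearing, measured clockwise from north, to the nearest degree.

343°

Taking east as x and north as y: velocity relative to the water = (-5.048, 21.865) knots; the water relative to ground = (-1.530, 0.000) knots.
Velocity relative to ground = (-5.048, 21.865) + (-1.530, 0.000) = (-6.578, 21.865) knots.
Bearing = atan2(-6.58, 21.86) = 343.26° clockwise from north.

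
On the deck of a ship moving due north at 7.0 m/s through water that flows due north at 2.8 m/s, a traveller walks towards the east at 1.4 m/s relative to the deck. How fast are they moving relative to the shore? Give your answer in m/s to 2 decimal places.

In east/north components (m/s): traveller relative to ship = (1.400, 0.000); ship relative to water = (0.000, 7.000); water relative to ground = (0.000, 2.800).
Sum = (1.400, 9.800) m/s.
Speed = |(1.400, 9.800)| = 9.899 m/s.

9.90 m/s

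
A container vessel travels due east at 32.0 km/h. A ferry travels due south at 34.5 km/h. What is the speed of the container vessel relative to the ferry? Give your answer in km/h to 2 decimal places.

47.06 km/h

Taking east as x and north as y: container vessel velocity = (32.000, 0.000) km/h; ferry velocity = (0.000, -34.500) km/h.
Velocity of container vessel relative to ferry = (32.000, 0.000) − (0.000, -34.500) = (32.000, 34.500) km/h.
Magnitude = |(32.000, 34.500)| = 47.056 km/h.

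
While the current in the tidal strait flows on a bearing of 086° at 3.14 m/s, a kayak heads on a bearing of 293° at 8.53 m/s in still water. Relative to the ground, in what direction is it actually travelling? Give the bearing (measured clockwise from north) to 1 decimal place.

307.0°

Taking east as x and north as y: velocity relative to the water = (-7.852, 3.333) m/s; the water relative to ground = (3.132, 0.219) m/s.
Velocity relative to ground = (-7.852, 3.333) + (3.132, 0.219) = (-4.720, 3.552) m/s.
Bearing = atan2(-4.72, 3.55) = 306.97° clockwise from north.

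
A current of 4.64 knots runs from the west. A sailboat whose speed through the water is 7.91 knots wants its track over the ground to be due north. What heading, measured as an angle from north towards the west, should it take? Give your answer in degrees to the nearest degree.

The current pushes perpendicular to the desired track; the heading must have a component into the current equal to 4.64 knots: 7.91 sin θ = 4.64.
sin θ = 0.5866, so θ = 35.916°.

36°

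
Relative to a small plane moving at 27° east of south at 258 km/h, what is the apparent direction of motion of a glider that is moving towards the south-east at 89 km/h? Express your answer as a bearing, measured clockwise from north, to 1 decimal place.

342.0°

Taking east as x and north as y: glider velocity = (62.933, -62.933) km/h; small plane velocity = (117.130, -229.880) km/h.
Velocity of glider relative to small plane = (62.933, -62.933) − (117.130, -229.880) = (-54.197, 166.947) km/h.
Bearing = atan2(-54.20, 166.95) = 342.01° clockwise from north.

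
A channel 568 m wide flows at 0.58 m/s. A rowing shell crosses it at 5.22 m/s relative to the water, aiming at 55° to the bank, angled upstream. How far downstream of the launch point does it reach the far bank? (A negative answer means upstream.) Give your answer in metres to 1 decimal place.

Perpendicular speed = 4.276 m/s; crossing time = 568 / 4.276 = 132.835 s.
Net downstream speed = -2.414 m/s.
Drift = -2.414 × 132.835 = -320.673 m (upstream).

-320.7 m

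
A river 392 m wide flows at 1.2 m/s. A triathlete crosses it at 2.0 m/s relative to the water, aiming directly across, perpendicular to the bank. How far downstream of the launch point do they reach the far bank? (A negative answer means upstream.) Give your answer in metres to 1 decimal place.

235.2 m

Perpendicular speed = 2.000 m/s; crossing time = 392 / 2.000 = 196.000 s.
Net downstream speed = 1.200 m/s.
Drift = 1.200 × 196.000 = 235.200 m (downstream).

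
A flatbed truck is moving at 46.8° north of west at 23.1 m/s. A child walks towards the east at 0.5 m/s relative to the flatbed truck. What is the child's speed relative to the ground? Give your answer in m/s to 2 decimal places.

22.76 m/s

Taking east as x and north as y: flatbed truck velocity = (-15.813, 16.839) m/s; child velocity relative to flatbed truck = (0.500, 0.000) m/s.
Velocity relative to ground = (-15.813, 16.839) + (0.500, 0.000) = (-15.313, 16.839) m/s.
Speed = |(-15.313, 16.839)| = 22.761 m/s.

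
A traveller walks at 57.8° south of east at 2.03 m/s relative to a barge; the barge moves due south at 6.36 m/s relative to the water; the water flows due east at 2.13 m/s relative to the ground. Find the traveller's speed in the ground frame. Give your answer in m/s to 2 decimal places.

In east/north components (m/s): traveller relative to barge = (1.082, -1.718); barge relative to water = (0.000, -6.360); water relative to ground = (2.130, 0.000).
Sum = (3.212, -8.078) m/s.
Speed = |(3.212, -8.078)| = 8.693 m/s.

8.69 m/s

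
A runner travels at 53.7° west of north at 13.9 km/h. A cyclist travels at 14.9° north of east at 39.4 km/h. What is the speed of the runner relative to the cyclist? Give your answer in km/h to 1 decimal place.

Taking east as x and north as y: runner velocity = (-11.202, 8.229) km/h; cyclist velocity = (38.075, 10.131) km/h.
Velocity of runner relative to cyclist = (-11.202, 8.229) − (38.075, 10.131) = (-49.278, -1.902) km/h.
Magnitude = |(-49.278, -1.902)| = 49.314 km/h.

49.3 km/h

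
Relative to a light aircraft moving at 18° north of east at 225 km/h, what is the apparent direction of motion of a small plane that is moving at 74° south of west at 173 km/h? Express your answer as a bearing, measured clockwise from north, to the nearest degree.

Taking east as x and north as y: small plane velocity = (-47.685, -166.298) km/h; light aircraft velocity = (213.988, 69.529) km/h.
Velocity of small plane relative to light aircraft = (-47.685, -166.298) − (213.988, 69.529) = (-261.673, -235.827) km/h.
Bearing = atan2(-261.67, -235.83) = 227.97° clockwise from north.

228°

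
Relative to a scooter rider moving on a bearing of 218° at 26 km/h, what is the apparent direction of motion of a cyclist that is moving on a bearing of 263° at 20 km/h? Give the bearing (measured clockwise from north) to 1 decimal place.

Taking east as x and north as y: cyclist velocity = (-19.851, -2.437) km/h; scooter rider velocity = (-16.007, -20.488) km/h.
Velocity of cyclist relative to scooter rider = (-19.851, -2.437) − (-16.007, -20.488) = (-3.844, 18.051) km/h.
Bearing = atan2(-3.84, 18.05) = 347.98° clockwise from north.

348.0°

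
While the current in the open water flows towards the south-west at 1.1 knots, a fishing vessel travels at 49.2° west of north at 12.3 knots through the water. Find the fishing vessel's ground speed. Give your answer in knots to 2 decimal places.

12.43 knots

Taking east as x and north as y: velocity relative to the water = (-9.311, 8.037) knots; the water relative to ground = (-0.778, -0.778) knots.
Velocity relative to ground = (-9.311, 8.037) + (-0.778, -0.778) = (-10.089, 7.259) knots.
Speed = |(-10.089, 7.259)| = 12.429 knots.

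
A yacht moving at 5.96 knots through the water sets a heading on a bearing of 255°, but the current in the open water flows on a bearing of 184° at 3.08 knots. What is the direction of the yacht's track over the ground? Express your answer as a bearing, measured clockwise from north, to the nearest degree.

232°

Taking east as x and north as y: velocity relative to the water = (-5.757, -1.543) knots; the water relative to ground = (-0.215, -3.072) knots.
Velocity relative to ground = (-5.757, -1.543) + (-0.215, -3.072) = (-5.972, -4.615) knots.
Bearing = atan2(-5.97, -4.62) = 232.30° clockwise from north.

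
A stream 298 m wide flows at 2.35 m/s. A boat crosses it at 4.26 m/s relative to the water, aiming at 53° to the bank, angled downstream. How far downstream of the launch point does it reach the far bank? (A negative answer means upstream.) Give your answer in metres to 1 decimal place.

Perpendicular speed = 3.402 m/s; crossing time = 298 / 3.402 = 87.591 s.
Net downstream speed = 4.914 m/s.
Drift = 4.914 × 87.591 = 430.397 m (downstream).

430.4 m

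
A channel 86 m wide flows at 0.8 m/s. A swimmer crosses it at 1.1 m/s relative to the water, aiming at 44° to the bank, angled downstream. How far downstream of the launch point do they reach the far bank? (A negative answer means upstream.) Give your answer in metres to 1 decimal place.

Perpendicular speed = 0.764 m/s; crossing time = 86 / 0.764 = 112.547 s.
Net downstream speed = 1.591 m/s.
Drift = 1.591 × 112.547 = 179.093 m (downstream).

179.1 m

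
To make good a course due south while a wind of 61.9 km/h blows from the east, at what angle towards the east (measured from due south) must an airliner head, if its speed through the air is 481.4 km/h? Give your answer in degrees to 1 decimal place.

The wind pushes perpendicular to the desired track; the heading must have a component into the wind equal to 61.9 km/h: 481.4 sin θ = 61.9.
sin θ = 0.1286, so θ = 7.388°.

7.4°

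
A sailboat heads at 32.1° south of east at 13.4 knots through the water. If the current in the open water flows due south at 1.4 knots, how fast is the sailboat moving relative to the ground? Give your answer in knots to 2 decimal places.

Taking east as x and north as y: velocity relative to the water = (11.351, -7.121) knots; the water relative to ground = (0.000, -1.400) knots.
Velocity relative to ground = (11.351, -7.121) + (0.000, -1.400) = (11.351, -8.521) knots.
Speed = |(11.351, -8.521)| = 14.194 knots.

14.19 knots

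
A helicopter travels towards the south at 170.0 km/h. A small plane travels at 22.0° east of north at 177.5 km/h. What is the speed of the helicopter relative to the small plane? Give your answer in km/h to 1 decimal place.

341.1 km/h

Taking east as x and north as y: helicopter velocity = (0.000, -170.000) km/h; small plane velocity = (66.493, 164.575) km/h.
Velocity of helicopter relative to small plane = (0.000, -170.000) − (66.493, 164.575) = (-66.493, -334.575) km/h.
Magnitude = |(-66.493, -334.575)| = 341.118 km/h.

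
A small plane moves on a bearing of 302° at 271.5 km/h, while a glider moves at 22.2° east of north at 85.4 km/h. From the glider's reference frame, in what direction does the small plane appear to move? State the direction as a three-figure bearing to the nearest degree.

Taking east as x and north as y: small plane velocity = (-230.245, 143.873) km/h; glider velocity = (32.268, 79.069) km/h.
Velocity of small plane relative to glider = (-230.245, 143.873) − (32.268, 79.069) = (-262.513, 64.804) km/h.
Bearing = atan2(-262.51, 64.80) = 283.87° clockwise from north.

284°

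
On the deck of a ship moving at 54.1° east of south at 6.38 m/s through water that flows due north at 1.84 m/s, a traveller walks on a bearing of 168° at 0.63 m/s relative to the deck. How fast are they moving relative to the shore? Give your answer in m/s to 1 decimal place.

5.9 m/s

In east/north components (m/s): traveller relative to ship = (0.131, -0.616); ship relative to water = (5.168, -3.741); water relative to ground = (0.000, 1.840).
Sum = (5.299, -2.517) m/s.
Speed = |(5.299, -2.517)| = 5.867 m/s.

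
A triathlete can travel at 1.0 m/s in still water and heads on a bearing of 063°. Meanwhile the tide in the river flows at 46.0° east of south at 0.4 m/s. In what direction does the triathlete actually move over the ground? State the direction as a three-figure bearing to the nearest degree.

082°

Taking east as x and north as y: velocity relative to the water = (0.891, 0.454) m/s; the water relative to ground = (0.288, -0.278) m/s.
Velocity relative to ground = (0.891, 0.454) + (0.288, -0.278) = (1.179, 0.176) m/s.
Bearing = atan2(1.18, 0.18) = 81.50° clockwise from north.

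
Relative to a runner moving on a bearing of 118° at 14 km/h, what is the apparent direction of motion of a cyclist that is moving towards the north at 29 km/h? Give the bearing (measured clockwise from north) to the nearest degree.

Taking east as x and north as y: cyclist velocity = (0.000, 29.000) km/h; runner velocity = (12.361, -6.573) km/h.
Velocity of cyclist relative to runner = (0.000, 29.000) − (12.361, -6.573) = (-12.361, 35.573) km/h.
Bearing = atan2(-12.36, 35.57) = 340.84° clockwise from north.

341°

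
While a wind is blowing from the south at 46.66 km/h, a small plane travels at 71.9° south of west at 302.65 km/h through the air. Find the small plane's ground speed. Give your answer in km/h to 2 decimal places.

258.71 km/h

Taking east as x and north as y: velocity relative to the air = (-94.026, -287.674) km/h; the air relative to ground = (0.000, 46.660) km/h.
Velocity relative to ground = (-94.026, -287.674) + (0.000, 46.660) = (-94.026, -241.014) km/h.
Speed = |(-94.026, -241.014)| = 258.705 km/h.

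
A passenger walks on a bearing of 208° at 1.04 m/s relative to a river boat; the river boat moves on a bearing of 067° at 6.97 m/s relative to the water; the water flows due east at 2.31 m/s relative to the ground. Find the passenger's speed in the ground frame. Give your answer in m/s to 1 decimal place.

In east/north components (m/s): passenger relative to river boat = (-0.488, -0.918); river boat relative to water = (6.416, 2.723); water relative to ground = (2.310, 0.000).
Sum = (8.238, 1.805) m/s.
Speed = |(8.238, 1.805)| = 8.433 m/s.

8.4 m/s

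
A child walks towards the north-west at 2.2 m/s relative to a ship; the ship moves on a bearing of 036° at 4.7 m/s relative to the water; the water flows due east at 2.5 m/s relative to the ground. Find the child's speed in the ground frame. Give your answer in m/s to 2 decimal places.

6.52 m/s

In east/north components (m/s): child relative to ship = (-1.556, 1.556); ship relative to water = (2.763, 3.802); water relative to ground = (2.500, 0.000).
Sum = (3.707, 5.358) m/s.
Speed = |(3.707, 5.358)| = 6.515 m/s.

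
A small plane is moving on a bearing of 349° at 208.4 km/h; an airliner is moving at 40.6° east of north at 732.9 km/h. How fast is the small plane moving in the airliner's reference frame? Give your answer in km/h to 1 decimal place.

Taking east as x and north as y: small plane velocity = (-39.765, 204.571) km/h; airliner velocity = (476.952, 556.470) km/h.
Velocity of small plane relative to airliner = (-39.765, 204.571) − (476.952, 556.470) = (-516.717, -351.899) km/h.
Magnitude = |(-516.717, -351.899)| = 625.163 km/h.

625.2 km/h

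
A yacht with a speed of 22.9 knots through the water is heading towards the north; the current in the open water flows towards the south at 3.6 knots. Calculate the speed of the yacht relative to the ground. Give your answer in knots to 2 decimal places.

19.30 knots

Taking east as x and north as y: velocity relative to the water = (0.000, 22.900) knots; the water relative to ground = (0.000, -3.600) knots.
Velocity relative to ground = (0.000, 22.900) + (0.000, -3.600) = (0.000, 19.300) knots.
Speed = |(0.000, 19.300)| = 19.300 knots.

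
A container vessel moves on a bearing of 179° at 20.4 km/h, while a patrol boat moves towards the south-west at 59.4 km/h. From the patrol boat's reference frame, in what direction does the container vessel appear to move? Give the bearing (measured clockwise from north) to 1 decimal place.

063.0°

Taking east as x and north as y: container vessel velocity = (0.356, -20.397) km/h; patrol boat velocity = (-42.002, -42.002) km/h.
Velocity of container vessel relative to patrol boat = (0.356, -20.397) − (-42.002, -42.002) = (42.358, 21.605) km/h.
Bearing = atan2(42.36, 21.61) = 62.98° clockwise from north.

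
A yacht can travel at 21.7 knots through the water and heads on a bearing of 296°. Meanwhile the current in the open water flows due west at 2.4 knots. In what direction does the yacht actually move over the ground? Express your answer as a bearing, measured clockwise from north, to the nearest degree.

293°

Taking east as x and north as y: velocity relative to the water = (-19.504, 9.513) knots; the water relative to ground = (-2.400, 0.000) knots.
Velocity relative to ground = (-19.504, 9.513) + (-2.400, 0.000) = (-21.904, 9.513) knots.
Bearing = atan2(-21.90, 9.51) = 293.47° clockwise from north.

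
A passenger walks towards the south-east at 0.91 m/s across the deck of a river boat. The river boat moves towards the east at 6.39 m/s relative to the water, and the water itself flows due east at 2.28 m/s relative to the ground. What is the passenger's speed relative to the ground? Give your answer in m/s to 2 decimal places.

9.34 m/s

In east/north components (m/s): passenger relative to river boat = (0.643, -0.643); river boat relative to water = (6.390, 0.000); water relative to ground = (2.280, 0.000).
Sum = (9.313, -0.643) m/s.
Speed = |(9.313, -0.643)| = 9.336 m/s.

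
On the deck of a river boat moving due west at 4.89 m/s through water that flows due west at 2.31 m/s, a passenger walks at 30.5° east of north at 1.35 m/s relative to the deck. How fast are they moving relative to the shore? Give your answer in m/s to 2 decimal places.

6.62 m/s

In east/north components (m/s): passenger relative to river boat = (0.685, 1.163); river boat relative to water = (-4.890, 0.000); water relative to ground = (-2.310, 0.000).
Sum = (-6.515, 1.163) m/s.
Speed = |(-6.515, 1.163)| = 6.618 m/s.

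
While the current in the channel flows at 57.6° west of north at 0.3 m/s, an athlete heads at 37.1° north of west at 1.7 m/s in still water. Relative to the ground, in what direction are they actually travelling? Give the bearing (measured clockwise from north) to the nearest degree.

306°

Taking east as x and north as y: velocity relative to the water = (-1.356, 1.025) m/s; the water relative to ground = (-0.253, 0.161) m/s.
Velocity relative to ground = (-1.356, 1.025) + (-0.253, 0.161) = (-1.609, 1.186) m/s.
Bearing = atan2(-1.61, 1.19) = 306.40° clockwise from north.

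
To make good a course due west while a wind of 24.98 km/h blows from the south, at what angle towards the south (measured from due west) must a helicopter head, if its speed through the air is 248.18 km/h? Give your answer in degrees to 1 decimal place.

The wind pushes perpendicular to the desired track; the heading must have a component into the wind equal to 24.98 km/h: 248.18 sin θ = 24.98.
sin θ = 0.1007, so θ = 5.777°.

5.8°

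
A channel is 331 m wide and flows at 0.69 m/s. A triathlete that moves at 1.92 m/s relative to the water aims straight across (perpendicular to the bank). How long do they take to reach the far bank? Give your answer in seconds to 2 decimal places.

The component of the triathlete's velocity perpendicular to the bank is 1.92 m/s.
The current is parallel to the bank, so it does not affect the crossing time.
Time = 331 / 1.920 = 172.396 s.

172.40 s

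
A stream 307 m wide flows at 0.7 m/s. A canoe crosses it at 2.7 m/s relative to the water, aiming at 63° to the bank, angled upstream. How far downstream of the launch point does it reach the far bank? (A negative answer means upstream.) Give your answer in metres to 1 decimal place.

Perpendicular speed = 2.406 m/s; crossing time = 307 / 2.406 = 127.613 s.
Net downstream speed = -0.526 m/s.
Drift = -0.526 × 127.613 = -67.095 m (upstream).

-67.1 m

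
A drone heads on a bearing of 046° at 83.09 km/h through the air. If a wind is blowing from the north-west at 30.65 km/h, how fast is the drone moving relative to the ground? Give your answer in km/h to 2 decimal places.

Taking east as x and north as y: velocity relative to the air = (59.770, 57.719) km/h; the air relative to ground = (21.673, -21.673) km/h.
Velocity relative to ground = (59.770, 57.719) + (21.673, -21.673) = (81.443, 36.046) km/h.
Speed = |(81.443, 36.046)| = 89.063 km/h.

89.06 km/h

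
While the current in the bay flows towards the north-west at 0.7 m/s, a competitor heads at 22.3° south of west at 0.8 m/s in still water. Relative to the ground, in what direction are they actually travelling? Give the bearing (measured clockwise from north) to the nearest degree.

279°

Taking east as x and north as y: velocity relative to the water = (-0.740, -0.304) m/s; the water relative to ground = (-0.495, 0.495) m/s.
Velocity relative to ground = (-0.740, -0.304) + (-0.495, 0.495) = (-1.235, 0.191) m/s.
Bearing = atan2(-1.24, 0.19) = 278.81° clockwise from north.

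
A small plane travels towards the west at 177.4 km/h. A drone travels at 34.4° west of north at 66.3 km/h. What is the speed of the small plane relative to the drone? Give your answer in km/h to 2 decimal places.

Taking east as x and north as y: small plane velocity = (-177.400, 0.000) km/h; drone velocity = (-37.457, 54.705) km/h.
Velocity of small plane relative to drone = (-177.400, 0.000) − (-37.457, 54.705) = (-139.943, -54.705) km/h.
Magnitude = |(-139.943, -54.705)| = 150.255 km/h.

150.26 km/h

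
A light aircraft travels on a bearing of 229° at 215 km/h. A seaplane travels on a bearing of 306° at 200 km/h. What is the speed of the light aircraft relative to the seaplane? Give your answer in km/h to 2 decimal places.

Taking east as x and north as y: light aircraft velocity = (-162.263, -141.053) km/h; seaplane velocity = (-161.803, 117.557) km/h.
Velocity of light aircraft relative to seaplane = (-162.263, -141.053) − (-161.803, 117.557) = (-0.459, -258.610) km/h.
Magnitude = |(-0.459, -258.610)| = 258.610 km/h.

258.61 km/h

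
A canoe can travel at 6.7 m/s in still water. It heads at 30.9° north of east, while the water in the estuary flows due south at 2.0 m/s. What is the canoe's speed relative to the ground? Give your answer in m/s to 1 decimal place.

5.9 m/s

Taking east as x and north as y: velocity relative to the water = (5.749, 3.441) m/s; the water relative to ground = (0.000, -2.000) m/s.
Velocity relative to ground = (5.749, 3.441) + (0.000, -2.000) = (5.749, 1.441) m/s.
Speed = |(5.749, 1.441)| = 5.927 m/s.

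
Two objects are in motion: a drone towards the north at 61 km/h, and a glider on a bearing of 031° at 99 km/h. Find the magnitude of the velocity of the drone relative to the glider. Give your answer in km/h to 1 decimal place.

Taking east as x and north as y: drone velocity = (0.000, 61.000) km/h; glider velocity = (50.989, 84.860) km/h.
Velocity of drone relative to glider = (0.000, 61.000) − (50.989, 84.860) = (-50.989, -23.860) km/h.
Magnitude = |(-50.989, -23.860)| = 56.295 km/h.

56.3 km/h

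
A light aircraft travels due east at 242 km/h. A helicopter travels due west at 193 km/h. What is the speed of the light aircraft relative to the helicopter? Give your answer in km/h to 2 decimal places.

435.00 km/h

Taking east as x and north as y: light aircraft velocity = (242.000, 0.000) km/h; helicopter velocity = (-193.000, 0.000) km/h.
Velocity of light aircraft relative to helicopter = (242.000, 0.000) − (-193.000, 0.000) = (435.000, 0.000) km/h.
Magnitude = |(435.000, 0.000)| = 435.000 km/h.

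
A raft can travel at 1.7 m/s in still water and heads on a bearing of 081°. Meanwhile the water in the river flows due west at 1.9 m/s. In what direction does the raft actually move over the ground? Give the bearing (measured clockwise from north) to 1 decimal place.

320.3°

Taking east as x and north as y: velocity relative to the water = (1.679, 0.266) m/s; the water relative to ground = (-1.900, 0.000) m/s.
Velocity relative to ground = (1.679, 0.266) + (-1.900, 0.000) = (-0.221, 0.266) m/s.
Bearing = atan2(-0.22, 0.27) = 320.28° clockwise from north.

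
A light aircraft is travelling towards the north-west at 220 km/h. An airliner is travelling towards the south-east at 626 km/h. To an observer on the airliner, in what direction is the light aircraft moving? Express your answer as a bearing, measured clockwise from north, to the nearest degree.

315°

Taking east as x and north as y: light aircraft velocity = (-155.563, 155.563) km/h; airliner velocity = (442.649, -442.649) km/h.
Velocity of light aircraft relative to airliner = (-155.563, 155.563) − (442.649, -442.649) = (-598.212, 598.212) km/h.
Bearing = atan2(-598.21, 598.21) = 315.00° clockwise from north.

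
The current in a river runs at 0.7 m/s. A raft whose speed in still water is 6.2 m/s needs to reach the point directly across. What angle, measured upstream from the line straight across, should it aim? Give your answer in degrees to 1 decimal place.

To cancel the current, the upstream component of the raft's velocity must equal the flow: 6.2 sin θ = 0.7.
sin θ = 0.7 / 6.2 = 0.1129.
θ = arcsin(0.1129) = 6.483°.

6.5°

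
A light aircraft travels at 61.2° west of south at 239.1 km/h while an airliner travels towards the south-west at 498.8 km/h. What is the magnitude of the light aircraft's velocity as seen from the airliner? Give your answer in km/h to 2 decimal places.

Taking east as x and north as y: light aircraft velocity = (-209.525, -115.187) km/h; airliner velocity = (-352.705, -352.705) km/h.
Velocity of light aircraft relative to airliner = (-209.525, -115.187) − (-352.705, -352.705) = (143.180, 237.518) km/h.
Magnitude = |(143.180, 237.518)| = 277.336 km/h.

277.34 km/h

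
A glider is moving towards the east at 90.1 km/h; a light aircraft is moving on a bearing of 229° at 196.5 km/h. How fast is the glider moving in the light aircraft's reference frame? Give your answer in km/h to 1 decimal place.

Taking east as x and north as y: glider velocity = (90.100, 0.000) km/h; light aircraft velocity = (-148.300, -128.916) km/h.
Velocity of glider relative to light aircraft = (90.100, 0.000) − (-148.300, -128.916) = (238.400, 128.916) km/h.
Magnitude = |(238.400, 128.916)| = 271.024 km/h.

271.0 km/h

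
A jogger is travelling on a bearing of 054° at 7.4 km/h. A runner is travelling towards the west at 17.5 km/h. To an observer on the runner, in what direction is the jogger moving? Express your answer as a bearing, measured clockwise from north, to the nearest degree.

080°

Taking east as x and north as y: jogger velocity = (5.987, 4.350) km/h; runner velocity = (-17.500, 0.000) km/h.
Velocity of jogger relative to runner = (5.987, 4.350) − (-17.500, 0.000) = (23.487, 4.350) km/h.
Bearing = atan2(23.49, 4.35) = 79.51° clockwise from north.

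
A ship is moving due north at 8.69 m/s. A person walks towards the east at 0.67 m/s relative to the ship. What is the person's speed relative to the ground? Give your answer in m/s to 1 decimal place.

Taking east as x and north as y: ship velocity = (0.000, 8.690) m/s; person velocity relative to ship = (0.670, 0.000) m/s.
Velocity relative to ground = (0.000, 8.690) + (0.670, 0.000) = (0.670, 8.690) m/s.
Speed = |(0.670, 8.690)| = 8.716 m/s.

8.7 m/s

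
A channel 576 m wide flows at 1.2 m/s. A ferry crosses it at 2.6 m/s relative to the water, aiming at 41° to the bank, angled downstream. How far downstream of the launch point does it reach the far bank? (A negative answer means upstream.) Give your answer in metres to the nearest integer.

1068 m

Perpendicular speed = 1.706 m/s; crossing time = 576 / 1.706 = 337.681 s.
Net downstream speed = 3.162 m/s.
Drift = 3.162 × 337.681 = 1067.829 m (downstream).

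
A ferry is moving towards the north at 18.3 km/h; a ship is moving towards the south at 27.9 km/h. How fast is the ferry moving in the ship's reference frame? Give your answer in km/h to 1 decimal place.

Taking east as x and north as y: ferry velocity = (0.000, 18.300) km/h; ship velocity = (0.000, -27.900) km/h.
Velocity of ferry relative to ship = (0.000, 18.300) − (0.000, -27.900) = (0.000, 46.200) km/h.
Magnitude = |(0.000, 46.200)| = 46.200 km/h.

46.2 km/h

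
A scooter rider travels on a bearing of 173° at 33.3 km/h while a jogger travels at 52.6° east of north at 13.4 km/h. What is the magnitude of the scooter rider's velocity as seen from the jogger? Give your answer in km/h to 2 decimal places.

Taking east as x and north as y: scooter rider velocity = (4.058, -33.052) km/h; jogger velocity = (10.645, 8.139) km/h.
Velocity of scooter rider relative to jogger = (4.058, -33.052) − (10.645, 8.139) = (-6.587, -41.191) km/h.
Magnitude = |(-6.587, -41.191)| = 41.714 km/h.

41.71 km/h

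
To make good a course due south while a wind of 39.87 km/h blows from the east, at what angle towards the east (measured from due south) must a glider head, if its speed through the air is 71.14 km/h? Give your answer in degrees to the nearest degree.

The wind pushes perpendicular to the desired track; the heading must have a component into the wind equal to 39.87 km/h: 71.14 sin θ = 39.87.
sin θ = 0.5604, so θ = 34.087°.

34°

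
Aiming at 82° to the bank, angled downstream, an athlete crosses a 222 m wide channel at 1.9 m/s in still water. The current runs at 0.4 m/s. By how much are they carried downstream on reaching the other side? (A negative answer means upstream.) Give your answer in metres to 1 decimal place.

Perpendicular speed = 1.882 m/s; crossing time = 222 / 1.882 = 117.990 s.
Net downstream speed = 0.664 m/s.
Drift = 0.664 × 117.990 = 78.396 m (downstream).

78.4 m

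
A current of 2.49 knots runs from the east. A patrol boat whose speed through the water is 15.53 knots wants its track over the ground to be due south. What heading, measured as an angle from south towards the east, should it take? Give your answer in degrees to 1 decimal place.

The current pushes perpendicular to the desired track; the heading must have a component into the current equal to 2.49 knots: 15.53 sin θ = 2.49.
sin θ = 0.1603, so θ = 9.226°.

9.2°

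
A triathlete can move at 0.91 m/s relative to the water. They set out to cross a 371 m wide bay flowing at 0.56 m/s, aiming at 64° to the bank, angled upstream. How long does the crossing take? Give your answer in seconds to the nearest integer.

The component of the triathlete's velocity perpendicular to the bank is 0.91 × sin 64° = 0.818 m/s.
The flow acts along the bank and has no component across it.
Time = 371 / 0.818 = 453.599 s.

454 s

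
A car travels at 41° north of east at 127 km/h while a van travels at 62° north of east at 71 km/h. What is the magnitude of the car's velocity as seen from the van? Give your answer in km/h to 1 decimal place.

65.8 km/h

Taking east as x and north as y: car velocity = (95.848, 83.319) km/h; van velocity = (33.332, 62.689) km/h.
Velocity of car relative to van = (95.848, 83.319) − (33.332, 62.689) = (62.516, 20.630) km/h.
Magnitude = |(62.516, 20.630)| = 65.832 km/h.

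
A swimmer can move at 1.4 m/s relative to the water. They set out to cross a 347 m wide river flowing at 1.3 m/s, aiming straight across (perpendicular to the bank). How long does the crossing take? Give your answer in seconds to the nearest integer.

248 s

The component of the swimmer's velocity perpendicular to the bank is 1.4 m/s.
Only the cross-stream component determines the crossing time; the current contributes nothing perpendicular to the bank.
Time = 347 / 1.400 = 247.857 s.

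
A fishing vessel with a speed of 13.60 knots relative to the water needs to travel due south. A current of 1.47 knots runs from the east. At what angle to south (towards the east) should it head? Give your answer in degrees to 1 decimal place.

The current pushes perpendicular to the desired track; the heading must have a component into the current equal to 1.47 knots: 13.60 sin θ = 1.47.
sin θ = 0.1081, so θ = 6.205°.

6.2°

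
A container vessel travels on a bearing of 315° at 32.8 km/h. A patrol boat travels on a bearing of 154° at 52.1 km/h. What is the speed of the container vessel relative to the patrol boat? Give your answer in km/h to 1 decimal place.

Taking east as x and north as y: container vessel velocity = (-23.193, 23.193) km/h; patrol boat velocity = (22.839, -46.827) km/h.
Velocity of container vessel relative to patrol boat = (-23.193, 23.193) − (22.839, -46.827) = (-46.032, 70.020) km/h.
Magnitude = |(-46.032, 70.020)| = 83.796 km/h.

83.8 km/h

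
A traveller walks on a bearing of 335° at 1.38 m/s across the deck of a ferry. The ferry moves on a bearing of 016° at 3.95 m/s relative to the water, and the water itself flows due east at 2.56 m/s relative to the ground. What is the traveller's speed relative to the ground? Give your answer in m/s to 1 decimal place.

In east/north components (m/s): traveller relative to ferry = (-0.583, 1.251); ferry relative to water = (1.089, 3.797); water relative to ground = (2.560, 0.000).
Sum = (3.066, 5.048) m/s.
Speed = |(3.066, 5.048)| = 5.906 m/s.

5.9 m/s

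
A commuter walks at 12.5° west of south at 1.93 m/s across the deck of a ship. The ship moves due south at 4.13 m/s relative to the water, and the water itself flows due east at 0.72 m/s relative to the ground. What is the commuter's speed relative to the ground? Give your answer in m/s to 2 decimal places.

6.02 m/s

In east/north components (m/s): commuter relative to ship = (-0.418, -1.884); ship relative to water = (0.000, -4.130); water relative to ground = (0.720, 0.000).
Sum = (0.302, -6.014) m/s.
Speed = |(0.302, -6.014)| = 6.022 m/s.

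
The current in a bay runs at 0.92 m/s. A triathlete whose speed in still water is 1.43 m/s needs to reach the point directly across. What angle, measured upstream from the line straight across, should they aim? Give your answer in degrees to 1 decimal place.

To cancel the current, the upstream component of the triathlete's velocity must equal the flow: 1.43 sin θ = 0.92.
sin θ = 0.92 / 1.43 = 0.6434.
θ = arcsin(0.6434) = 40.043°.

40.0°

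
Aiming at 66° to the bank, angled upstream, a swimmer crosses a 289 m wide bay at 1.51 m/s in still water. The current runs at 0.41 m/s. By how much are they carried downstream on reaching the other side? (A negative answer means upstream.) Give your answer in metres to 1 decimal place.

Perpendicular speed = 1.379 m/s; crossing time = 289 / 1.379 = 209.503 s.
Net downstream speed = -0.204 m/s.
Drift = -0.204 × 209.503 = -42.775 m (upstream).

-42.8 m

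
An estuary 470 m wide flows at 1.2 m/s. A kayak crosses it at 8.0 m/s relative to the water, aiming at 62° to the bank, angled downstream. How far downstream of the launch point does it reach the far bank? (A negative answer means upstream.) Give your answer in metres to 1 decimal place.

329.7 m

Perpendicular speed = 7.064 m/s; crossing time = 470 / 7.064 = 66.538 s.
Net downstream speed = 4.956 m/s.
Drift = 4.956 × 66.538 = 329.750 m (downstream).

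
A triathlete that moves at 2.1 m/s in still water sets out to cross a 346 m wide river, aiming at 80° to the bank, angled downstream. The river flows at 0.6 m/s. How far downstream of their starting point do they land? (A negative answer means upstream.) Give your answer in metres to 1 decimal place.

Perpendicular speed = 2.068 m/s; crossing time = 346 / 2.068 = 167.304 s.
Net downstream speed = 0.965 m/s.
Drift = 0.965 × 167.304 = 161.391 m (downstream).

161.4 m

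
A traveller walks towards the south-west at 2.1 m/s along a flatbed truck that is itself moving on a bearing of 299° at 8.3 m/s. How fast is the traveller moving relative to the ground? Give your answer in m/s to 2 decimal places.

Taking east as x and north as y: flatbed truck velocity = (-7.259, 4.024) m/s; traveller velocity relative to flatbed truck = (-1.485, -1.485) m/s.
Velocity relative to ground = (-7.259, 4.024) + (-1.485, -1.485) = (-8.744, 2.539) m/s.
Speed = |(-8.744, 2.539)| = 9.105 m/s.

9.11 m/s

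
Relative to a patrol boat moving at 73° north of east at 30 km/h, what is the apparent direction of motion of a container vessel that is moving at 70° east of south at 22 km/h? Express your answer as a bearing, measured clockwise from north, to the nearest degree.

162°

Taking east as x and north as y: container vessel velocity = (20.673, -7.524) km/h; patrol boat velocity = (8.771, 28.689) km/h.
Velocity of container vessel relative to patrol boat = (20.673, -7.524) − (8.771, 28.689) = (11.902, -36.214) km/h.
Bearing = atan2(11.90, -36.21) = 161.81° clockwise from north.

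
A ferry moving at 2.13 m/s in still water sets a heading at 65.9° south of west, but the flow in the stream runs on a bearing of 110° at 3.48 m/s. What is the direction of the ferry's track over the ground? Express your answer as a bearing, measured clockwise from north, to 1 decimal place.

142.6°

Taking east as x and north as y: velocity relative to the water = (-0.870, -1.944) m/s; the water relative to ground = (3.270, -1.190) m/s.
Velocity relative to ground = (-0.870, -1.944) + (3.270, -1.190) = (2.400, -3.135) m/s.
Bearing = atan2(2.40, -3.13) = 142.56° clockwise from north.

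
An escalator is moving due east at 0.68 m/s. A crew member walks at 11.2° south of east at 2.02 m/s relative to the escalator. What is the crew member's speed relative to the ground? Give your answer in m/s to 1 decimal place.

2.7 m/s

Taking east as x and north as y: escalator velocity = (0.680, 0.000) m/s; crew member velocity relative to escalator = (1.982, -0.392) m/s.
Velocity relative to ground = (0.680, 0.000) + (1.982, -0.392) = (2.662, -0.392) m/s.
Speed = |(2.662, -0.392)| = 2.690 m/s.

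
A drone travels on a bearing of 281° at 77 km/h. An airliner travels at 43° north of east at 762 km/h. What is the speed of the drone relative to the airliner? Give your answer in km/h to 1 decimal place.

Taking east as x and north as y: drone velocity = (-75.585, 14.692) km/h; airliner velocity = (557.292, 519.683) km/h.
Velocity of drone relative to airliner = (-75.585, 14.692) − (557.292, 519.683) = (-632.877, -504.990) km/h.
Magnitude = |(-632.877, -504.990)| = 809.659 km/h.

809.7 km/h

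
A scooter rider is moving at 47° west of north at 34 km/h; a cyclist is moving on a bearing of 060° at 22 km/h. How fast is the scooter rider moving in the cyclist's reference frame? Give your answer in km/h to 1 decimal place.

Taking east as x and north as y: scooter rider velocity = (-24.866, 23.188) km/h; cyclist velocity = (19.053, 11.000) km/h.
Velocity of scooter rider relative to cyclist = (-24.866, 23.188) − (19.053, 11.000) = (-43.919, 12.188) km/h.
Magnitude = |(-43.919, 12.188)| = 45.578 km/h.

45.6 km/h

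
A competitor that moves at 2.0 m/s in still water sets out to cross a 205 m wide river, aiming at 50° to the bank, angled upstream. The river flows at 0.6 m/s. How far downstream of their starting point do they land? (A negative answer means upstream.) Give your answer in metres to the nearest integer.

-92 m

Perpendicular speed = 1.532 m/s; crossing time = 205 / 1.532 = 133.804 s.
Net downstream speed = -0.686 m/s.
Drift = -0.686 × 133.804 = -91.733 m (upstream).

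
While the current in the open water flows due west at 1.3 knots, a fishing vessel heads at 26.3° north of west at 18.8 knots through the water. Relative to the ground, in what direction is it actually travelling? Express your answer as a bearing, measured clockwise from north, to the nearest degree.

295°

Taking east as x and north as y: velocity relative to the water = (-16.854, 8.330) knots; the water relative to ground = (-1.300, 0.000) knots.
Velocity relative to ground = (-16.854, 8.330) + (-1.300, 0.000) = (-18.154, 8.330) knots.
Bearing = atan2(-18.15, 8.33) = 294.65° clockwise from north.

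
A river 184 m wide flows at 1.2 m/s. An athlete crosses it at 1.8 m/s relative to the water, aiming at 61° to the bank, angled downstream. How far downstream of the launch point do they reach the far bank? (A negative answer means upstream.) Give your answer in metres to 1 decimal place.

242.2 m

Perpendicular speed = 1.574 m/s; crossing time = 184 / 1.574 = 116.876 s.
Net downstream speed = 2.073 m/s.
Drift = 2.073 × 116.876 = 242.244 m (downstream).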